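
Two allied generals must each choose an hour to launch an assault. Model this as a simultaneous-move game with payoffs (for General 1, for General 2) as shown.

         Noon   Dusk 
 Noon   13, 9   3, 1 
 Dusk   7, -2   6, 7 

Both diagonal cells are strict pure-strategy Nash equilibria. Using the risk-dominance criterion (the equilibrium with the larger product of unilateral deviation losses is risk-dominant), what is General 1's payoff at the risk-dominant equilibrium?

13

At both Noon: General 1 loses 13 − 7 = 6 by deviating; General 2 loses 9 − 1 = 8. Product = 6·8 = 48.
At both Dusk: General 1 loses 6 − 3 = 3 by deviating; General 2 loses 7 − (-2) = 9. Product = 3·9 = 27.
48 > 27, so both Noon is risk-dominant. General 1's payoff there is 13.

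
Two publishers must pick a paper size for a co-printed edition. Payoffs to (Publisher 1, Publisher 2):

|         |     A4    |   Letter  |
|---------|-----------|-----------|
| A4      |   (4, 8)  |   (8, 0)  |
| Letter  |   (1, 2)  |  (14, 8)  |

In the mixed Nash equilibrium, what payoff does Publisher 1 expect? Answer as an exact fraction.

16/3

Publisher 2 mixes with probability q on A4, chosen so Publisher 1 is indifferent: 4q + 8(1−q) = 1q + 14(1−q) gives q = 2/3.
Publisher 1's expected payoff (from either row, since indifferent) is 4·2/3 + 8·1/3 = 16/3.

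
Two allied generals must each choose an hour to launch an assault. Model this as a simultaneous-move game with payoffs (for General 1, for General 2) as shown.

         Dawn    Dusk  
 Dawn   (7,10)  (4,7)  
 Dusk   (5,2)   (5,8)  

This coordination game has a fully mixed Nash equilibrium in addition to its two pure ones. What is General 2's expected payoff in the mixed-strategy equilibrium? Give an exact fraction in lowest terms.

22/3

General 1 mixes with probability p on Dawn, chosen so General 2 is indifferent: 10p + 2(1−p) = 7p + 8(1−p) gives p = 2/3.
General 2's expected payoff is 10·2/3 + 2·1/3 = 22/3.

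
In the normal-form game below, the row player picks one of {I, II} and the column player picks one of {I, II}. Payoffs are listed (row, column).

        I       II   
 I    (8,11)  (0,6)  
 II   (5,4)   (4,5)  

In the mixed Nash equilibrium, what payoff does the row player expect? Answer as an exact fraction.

32/7

The column player mixes with probability q on I, chosen so the row player is indifferent: 8q + 0(1−q) = 5q + 4(1−q) gives q = 4/7.
The row player's expected payoff (from either row, since indifferent) is 8·4/7 + 0·3/7 = 32/7.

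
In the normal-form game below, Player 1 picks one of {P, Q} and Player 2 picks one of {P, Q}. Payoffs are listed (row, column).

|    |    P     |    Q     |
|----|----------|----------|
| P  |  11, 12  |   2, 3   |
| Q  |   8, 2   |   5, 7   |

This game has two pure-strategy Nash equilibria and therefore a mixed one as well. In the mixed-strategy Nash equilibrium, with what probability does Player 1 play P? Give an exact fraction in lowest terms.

Player 1's mix p on P must make Player 2 indifferent between P and Q.
Player 2's payoff from P: 12p + 2(1−p). From Q: 3p + 7(1−p).
Set equal: 9p = 5(1−p) → p = 5/14.

5/14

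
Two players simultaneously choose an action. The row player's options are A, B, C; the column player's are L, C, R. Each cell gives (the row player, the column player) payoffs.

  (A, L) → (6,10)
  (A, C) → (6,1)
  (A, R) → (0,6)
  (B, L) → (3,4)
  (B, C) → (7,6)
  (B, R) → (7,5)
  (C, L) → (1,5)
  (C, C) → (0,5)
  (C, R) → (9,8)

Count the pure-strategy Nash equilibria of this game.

(A, L): the row player gets 6 (best alternative 3); the column player gets 10 (best alternative 6). Neither deviates — NE.
(B, C): the row player gets 7 (best alternative 6); the column player gets 6 (best alternative 5). Neither deviates — NE.
(C, R): the row player gets 9 (best alternative 7); the column player gets 8 (best alternative 5). Neither deviates — NE.
(A, C) is not a NE: the row player would switch to B (7 > 6).
No other cell survives both best-response checks, so there are 3 pure NE.

3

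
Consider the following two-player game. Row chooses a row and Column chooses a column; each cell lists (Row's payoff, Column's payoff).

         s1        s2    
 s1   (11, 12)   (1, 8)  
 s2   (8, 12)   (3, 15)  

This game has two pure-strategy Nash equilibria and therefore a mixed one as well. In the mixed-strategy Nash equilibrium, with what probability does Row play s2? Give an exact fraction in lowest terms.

Row's mix p on s1 must make Column indifferent between s1 and s2.
Column's payoff from s1: 12p + 12(1−p). From s2: 8p + 15(1−p).
Set equal: 4p = 3(1−p) → p = 3/7.
Probability on s2 is 1 − 3/7 = 4/7.

4/7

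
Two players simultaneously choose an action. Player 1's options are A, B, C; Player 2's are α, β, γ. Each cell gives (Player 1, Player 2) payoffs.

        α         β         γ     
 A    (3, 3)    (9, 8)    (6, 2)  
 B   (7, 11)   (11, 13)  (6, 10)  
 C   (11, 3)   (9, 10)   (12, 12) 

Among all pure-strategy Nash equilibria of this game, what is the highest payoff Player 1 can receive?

12

(B, β) is a pure NE (Player 1: 11 ≥ 9; Player 2: 13 ≥ 11). Player 1 gets 11.
(C, γ) is a pure NE (Player 1: 12 ≥ 6; Player 2: 12 ≥ 10). Player 1 gets 12.
Every other cell has a profitable deviation for at least one player. Highest of {11, 12} is 12.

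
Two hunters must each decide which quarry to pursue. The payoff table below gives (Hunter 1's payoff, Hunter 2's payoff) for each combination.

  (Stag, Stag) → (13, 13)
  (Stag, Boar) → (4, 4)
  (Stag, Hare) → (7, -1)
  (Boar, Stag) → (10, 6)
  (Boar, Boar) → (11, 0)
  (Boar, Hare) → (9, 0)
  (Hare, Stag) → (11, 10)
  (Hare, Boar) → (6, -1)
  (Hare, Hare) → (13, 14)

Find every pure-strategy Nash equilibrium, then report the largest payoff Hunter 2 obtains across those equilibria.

14

Both Stag is a pure NE (Hunter 1: 13 ≥ 11; Hunter 2: 13 ≥ 4). Hunter 2 gets 13.
Both Hare is a pure NE (Hunter 1: 13 ≥ 9; Hunter 2: 14 ≥ 10). Hunter 2 gets 14.
Every other cell has a profitable deviation for at least one player. Highest of {13, 14} is 14.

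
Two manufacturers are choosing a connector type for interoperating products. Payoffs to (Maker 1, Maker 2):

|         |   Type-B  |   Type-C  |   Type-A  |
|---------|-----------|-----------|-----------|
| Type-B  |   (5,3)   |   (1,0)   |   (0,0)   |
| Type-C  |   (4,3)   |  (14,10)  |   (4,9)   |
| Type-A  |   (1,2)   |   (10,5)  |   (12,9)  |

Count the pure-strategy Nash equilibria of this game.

Both Type-B: Maker 1 gets 5 (best alternative 4); Maker 2 gets 3 (best alternative 0). Neither deviates — NE.
Both Type-C: Maker 1 gets 14 (best alternative 10); Maker 2 gets 10 (best alternative 9). Neither deviates — NE.
Both Type-A: Maker 1 gets 12 (best alternative 4); Maker 2 gets 9 (best alternative 5). Neither deviates — NE.
(Type-A, Type-B) is not a NE: Maker 1 would switch to Type-B (5 > 1).
No other cell survives both best-response checks, so there are 3 pure NE.

3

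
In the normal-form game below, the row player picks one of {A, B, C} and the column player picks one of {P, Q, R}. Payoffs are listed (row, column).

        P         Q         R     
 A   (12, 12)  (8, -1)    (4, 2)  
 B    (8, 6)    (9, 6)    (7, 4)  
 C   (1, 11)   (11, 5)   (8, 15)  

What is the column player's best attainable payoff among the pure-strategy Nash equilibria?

15

(A, P) is a pure NE (the row player: 12 ≥ 8; the column player: 12 ≥ 2). The column player gets 12.
(C, R) is a pure NE (the row player: 8 ≥ 7; the column player: 15 ≥ 11). The column player gets 15.
Every other cell has a profitable deviation for at least one player. Highest of {12, 15} is 15.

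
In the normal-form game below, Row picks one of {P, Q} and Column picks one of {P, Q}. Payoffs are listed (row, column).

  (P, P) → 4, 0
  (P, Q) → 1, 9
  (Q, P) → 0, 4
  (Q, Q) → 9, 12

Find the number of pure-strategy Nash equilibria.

Both Q: Row gets 9 (best alternative 1); Column gets 12 (best alternative 4). Neither deviates — NE.
Both P is not a NE: Column would switch to Q (9 > 0).
No other cell survives both best-response checks, so there is 1 pure NE.

1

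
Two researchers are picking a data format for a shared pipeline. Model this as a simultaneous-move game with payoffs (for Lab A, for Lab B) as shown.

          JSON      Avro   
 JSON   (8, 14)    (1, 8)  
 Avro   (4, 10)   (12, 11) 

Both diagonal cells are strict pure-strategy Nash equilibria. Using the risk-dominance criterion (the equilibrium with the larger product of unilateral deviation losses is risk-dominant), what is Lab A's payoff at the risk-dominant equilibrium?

8

At both JSON: Lab A loses 8 − 4 = 4 by deviating; Lab B loses 14 − 8 = 6. Product = 4·6 = 24.
At both Avro: Lab A loses 12 − 1 = 11 by deviating; Lab B loses 11 − 10 = 1. Product = 11·1 = 11.
24 > 11, so both JSON is risk-dominant. Lab A's payoff there is 8.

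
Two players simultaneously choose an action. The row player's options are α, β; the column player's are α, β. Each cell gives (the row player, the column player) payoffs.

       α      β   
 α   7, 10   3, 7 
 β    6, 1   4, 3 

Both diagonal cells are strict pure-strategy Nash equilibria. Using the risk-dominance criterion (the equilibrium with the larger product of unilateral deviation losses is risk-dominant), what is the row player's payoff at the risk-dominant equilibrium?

At both α: the row player loses 7 − 6 = 1 by deviating; the column player loses 10 − 7 = 3. Product = 1·3 = 3.
At both β: the row player loses 4 − 3 = 1 by deviating; the column player loses 3 − 1 = 2. Product = 1·2 = 2.
3 > 2, so both α is risk-dominant. The row player's payoff there is 7.

7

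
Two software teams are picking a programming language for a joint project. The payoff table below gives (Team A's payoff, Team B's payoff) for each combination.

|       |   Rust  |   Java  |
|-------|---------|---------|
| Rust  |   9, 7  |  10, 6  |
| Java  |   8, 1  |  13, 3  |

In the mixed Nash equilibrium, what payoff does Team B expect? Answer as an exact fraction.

Team A mixes with probability p on Rust, chosen so Team B is indifferent: 7p + 1(1−p) = 6p + 3(1−p) gives p = 2/3.
Team B's expected payoff is 7·2/3 + 1·1/3 = 5.

5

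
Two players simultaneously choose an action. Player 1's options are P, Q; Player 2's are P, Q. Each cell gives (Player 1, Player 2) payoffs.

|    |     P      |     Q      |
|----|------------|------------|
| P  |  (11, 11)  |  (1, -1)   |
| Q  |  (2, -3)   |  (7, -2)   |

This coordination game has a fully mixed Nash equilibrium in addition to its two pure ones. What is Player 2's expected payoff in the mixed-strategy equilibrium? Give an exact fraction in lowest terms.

Player 1 mixes with probability p on P, chosen so Player 2 is indifferent: 11p + (-3)(1−p) = (-1)p + (-2)(1−p) gives p = 1/13.
Player 2's expected payoff is 11·1/13 + (-3)·12/13 = -25/13.

-25/13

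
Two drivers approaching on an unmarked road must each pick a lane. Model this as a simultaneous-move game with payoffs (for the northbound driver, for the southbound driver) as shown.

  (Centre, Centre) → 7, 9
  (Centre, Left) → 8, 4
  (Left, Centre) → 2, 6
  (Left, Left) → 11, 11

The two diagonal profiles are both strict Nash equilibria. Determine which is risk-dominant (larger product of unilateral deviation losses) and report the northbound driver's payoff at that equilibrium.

7

At both Centre: the northbound driver loses 7 − 2 = 5 by deviating; the southbound driver loses 9 − 4 = 5. Product = 5·5 = 25.
At both Left: the northbound driver loses 11 − 8 = 3 by deviating; the southbound driver loses 11 − 6 = 5. Product = 3·5 = 15.
25 > 15, so both Centre is risk-dominant. The northbound driver's payoff there is 7.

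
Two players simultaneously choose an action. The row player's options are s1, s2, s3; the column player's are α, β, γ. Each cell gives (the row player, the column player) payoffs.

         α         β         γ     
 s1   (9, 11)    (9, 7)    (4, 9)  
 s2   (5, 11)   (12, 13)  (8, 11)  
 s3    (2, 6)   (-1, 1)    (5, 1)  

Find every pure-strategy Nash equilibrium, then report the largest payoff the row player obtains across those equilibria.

(s1, α) is a pure NE (the row player: 9 ≥ 5; the column player: 11 ≥ 9). The row player gets 9.
(s2, β) is a pure NE (the row player: 12 ≥ 9; the column player: 13 ≥ 11). The row player gets 12.
Every other cell has a profitable deviation for at least one player. Highest of {9, 12} is 12.

12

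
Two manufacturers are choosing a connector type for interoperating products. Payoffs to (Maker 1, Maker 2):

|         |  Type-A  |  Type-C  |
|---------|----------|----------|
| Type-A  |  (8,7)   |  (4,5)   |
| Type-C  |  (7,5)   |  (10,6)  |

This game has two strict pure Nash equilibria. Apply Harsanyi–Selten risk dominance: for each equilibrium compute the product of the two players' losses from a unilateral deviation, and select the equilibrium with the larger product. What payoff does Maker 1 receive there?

10

At both Type-A: Maker 1 loses 8 − 7 = 1 by deviating; Maker 2 loses 7 − 5 = 2. Product = 1·2 = 2.
At both Type-C: Maker 1 loses 10 − 4 = 6 by deviating; Maker 2 loses 6 − 5 = 1. Product = 6·1 = 6.
6 > 2, so both Type-C is risk-dominant. Maker 1's payoff there is 10.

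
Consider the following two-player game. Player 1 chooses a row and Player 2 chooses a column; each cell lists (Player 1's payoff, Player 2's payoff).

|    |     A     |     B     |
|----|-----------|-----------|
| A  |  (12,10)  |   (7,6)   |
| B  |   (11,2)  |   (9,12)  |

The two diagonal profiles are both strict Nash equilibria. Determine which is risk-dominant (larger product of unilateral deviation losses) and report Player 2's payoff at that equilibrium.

At both A: Player 1 loses 12 − 11 = 1 by deviating; Player 2 loses 10 − 6 = 4. Product = 1·4 = 4.
At both B: Player 1 loses 9 − 7 = 2 by deviating; Player 2 loses 12 − 2 = 10. Product = 2·10 = 20.
20 > 4, so both B is risk-dominant. Player 2's payoff there is 12.

12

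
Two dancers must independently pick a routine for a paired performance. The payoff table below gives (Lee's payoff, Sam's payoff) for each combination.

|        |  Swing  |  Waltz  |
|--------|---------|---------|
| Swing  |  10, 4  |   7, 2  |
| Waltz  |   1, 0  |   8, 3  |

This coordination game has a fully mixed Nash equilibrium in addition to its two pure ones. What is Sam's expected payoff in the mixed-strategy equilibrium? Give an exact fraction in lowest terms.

Lee mixes with probability p on Swing, chosen so Sam is indifferent: 4p + 0(1−p) = 2p + 3(1−p) gives p = 3/5.
Sam's expected payoff is 4·3/5 + 0·2/5 = 12/5.

12/5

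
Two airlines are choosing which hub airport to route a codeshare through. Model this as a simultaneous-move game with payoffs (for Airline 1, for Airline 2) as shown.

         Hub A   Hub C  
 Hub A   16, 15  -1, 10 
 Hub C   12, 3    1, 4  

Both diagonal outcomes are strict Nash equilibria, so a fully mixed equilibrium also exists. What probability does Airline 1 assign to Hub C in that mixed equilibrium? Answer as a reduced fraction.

Airline 1's mix p on Hub A must make Airline 2 indifferent between Hub A and Hub C.
Airline 2's payoff from Hub A: 15p + 3(1−p). From Hub C: 10p + 4(1−p).
Set equal: 5p = 1(1−p) → p = 1/6.
Probability on Hub C is 1 − 1/6 = 5/6.

5/6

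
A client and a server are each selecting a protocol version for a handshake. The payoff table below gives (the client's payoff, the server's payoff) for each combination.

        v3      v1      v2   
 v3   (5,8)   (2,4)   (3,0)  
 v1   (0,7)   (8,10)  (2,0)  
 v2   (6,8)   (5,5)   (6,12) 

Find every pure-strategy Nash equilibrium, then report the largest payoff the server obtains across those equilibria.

12

Both v1 is a pure NE (the client: 8 ≥ 5; the server: 10 ≥ 7). The server gets 10.
Both v2 is a pure NE (the client: 6 ≥ 3; the server: 12 ≥ 8). The server gets 12.
Every other cell has a profitable deviation for at least one player. Highest of {10, 12} is 12.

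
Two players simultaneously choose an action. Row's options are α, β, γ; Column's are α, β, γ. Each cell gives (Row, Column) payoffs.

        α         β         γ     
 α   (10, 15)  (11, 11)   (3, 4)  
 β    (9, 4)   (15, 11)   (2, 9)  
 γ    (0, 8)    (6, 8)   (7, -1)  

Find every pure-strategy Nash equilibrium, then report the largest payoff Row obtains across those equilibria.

15

Both α is a pure NE (Row: 10 ≥ 9; Column: 15 ≥ 11). Row gets 10.
Both β is a pure NE (Row: 15 ≥ 11; Column: 11 ≥ 9). Row gets 15.
Every other cell has a profitable deviation for at least one player. Highest of {10, 15} is 15.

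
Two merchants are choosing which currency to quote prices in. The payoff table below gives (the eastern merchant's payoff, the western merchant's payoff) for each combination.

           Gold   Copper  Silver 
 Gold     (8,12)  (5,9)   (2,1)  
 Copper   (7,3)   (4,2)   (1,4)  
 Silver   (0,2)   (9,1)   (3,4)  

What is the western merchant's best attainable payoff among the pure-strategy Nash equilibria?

Both Gold is a pure NE (the eastern merchant: 8 ≥ 7; the western merchant: 12 ≥ 9). The western merchant gets 12.
Both Silver is a pure NE (the eastern merchant: 3 ≥ 2; the western merchant: 4 ≥ 2). The western merchant gets 4.
Every other cell has a profitable deviation for at least one player. Highest of {12, 4} is 12.

12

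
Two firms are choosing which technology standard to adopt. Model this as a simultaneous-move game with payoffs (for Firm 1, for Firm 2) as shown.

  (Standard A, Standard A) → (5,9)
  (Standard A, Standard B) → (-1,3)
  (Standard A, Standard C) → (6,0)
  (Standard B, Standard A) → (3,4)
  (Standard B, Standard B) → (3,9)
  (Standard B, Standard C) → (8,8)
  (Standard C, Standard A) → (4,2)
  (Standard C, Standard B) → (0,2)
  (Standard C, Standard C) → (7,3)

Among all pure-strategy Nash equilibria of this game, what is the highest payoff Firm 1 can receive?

5

Both Standard A is a pure NE (Firm 1: 5 ≥ 4; Firm 2: 9 ≥ 3). Firm 1 gets 5.
Both Standard B is a pure NE (Firm 1: 3 ≥ 0; Firm 2: 9 ≥ 8). Firm 1 gets 3.
Every other cell has a profitable deviation for at least one player. Highest of {5, 3} is 5.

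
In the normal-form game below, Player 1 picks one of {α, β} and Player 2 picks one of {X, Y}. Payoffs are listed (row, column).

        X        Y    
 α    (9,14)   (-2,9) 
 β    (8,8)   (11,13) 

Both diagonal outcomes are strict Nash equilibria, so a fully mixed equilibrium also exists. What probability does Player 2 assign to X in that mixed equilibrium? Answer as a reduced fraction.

Player 2's mix q on X must make Player 1 indifferent between α and β.
Player 1's payoff from α: 9q + (-2)(1−q). From β: 8q + 11(1−q).
Set equal: 1q = 13(1−q) → q = 13/14.

13/14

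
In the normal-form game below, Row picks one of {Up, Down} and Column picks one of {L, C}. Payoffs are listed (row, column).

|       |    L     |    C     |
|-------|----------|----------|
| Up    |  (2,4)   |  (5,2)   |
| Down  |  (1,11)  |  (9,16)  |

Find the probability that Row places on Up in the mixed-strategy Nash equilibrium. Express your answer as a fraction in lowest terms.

Row's mix p on Up must make Column indifferent between L and C.
Column's payoff from L: 4p + 11(1−p). From C: 2p + 16(1−p).
Set equal: 2p = 5(1−p) → p = 5/7.

5/7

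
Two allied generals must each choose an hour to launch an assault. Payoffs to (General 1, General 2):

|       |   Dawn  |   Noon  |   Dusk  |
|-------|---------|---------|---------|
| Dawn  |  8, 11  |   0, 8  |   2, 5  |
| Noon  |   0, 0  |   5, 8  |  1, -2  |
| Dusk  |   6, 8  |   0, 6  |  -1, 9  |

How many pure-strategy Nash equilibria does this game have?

Both Dawn: General 1 gets 8 (best alternative 6); General 2 gets 11 (best alternative 8). Neither deviates — NE.
Both Noon: General 1 gets 5 (best alternative 0); General 2 gets 8 (best alternative 0). Neither deviates — NE.
Both Dusk is not a NE: General 1 would switch to Dawn (2 > -1).
No other cell survives both best-response checks, so there are 2 pure NE.

2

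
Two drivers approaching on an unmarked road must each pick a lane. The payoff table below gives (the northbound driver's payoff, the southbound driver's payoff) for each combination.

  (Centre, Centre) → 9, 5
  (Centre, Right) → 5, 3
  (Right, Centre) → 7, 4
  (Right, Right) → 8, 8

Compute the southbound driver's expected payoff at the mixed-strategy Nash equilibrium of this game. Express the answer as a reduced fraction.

14/3

The northbound driver mixes with probability p on Centre, chosen so the southbound driver is indifferent: 5p + 4(1−p) = 3p + 8(1−p) gives p = 2/3.
The southbound driver's expected payoff is 5·2/3 + 4·1/3 = 14/3.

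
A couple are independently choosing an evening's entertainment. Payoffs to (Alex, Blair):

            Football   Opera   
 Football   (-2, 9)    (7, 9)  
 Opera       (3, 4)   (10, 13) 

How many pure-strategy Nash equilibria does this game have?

Both Opera: Alex gets 10 (best alternative 7); Blair gets 13 (best alternative 4). Neither deviates — NE.
Both Football is not a NE: Alex would switch to Opera (3 > -2).
No other cell survives both best-response checks, so there is 1 pure NE.

1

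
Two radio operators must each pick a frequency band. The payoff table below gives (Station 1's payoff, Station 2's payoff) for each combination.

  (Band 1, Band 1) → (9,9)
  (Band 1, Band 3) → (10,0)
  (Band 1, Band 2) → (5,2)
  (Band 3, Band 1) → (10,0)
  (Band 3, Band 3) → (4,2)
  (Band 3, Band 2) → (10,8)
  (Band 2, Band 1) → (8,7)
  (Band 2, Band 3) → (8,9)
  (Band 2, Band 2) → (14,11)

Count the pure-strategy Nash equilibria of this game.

1

Both Band 2: Station 1 gets 14 (best alternative 10); Station 2 gets 11 (best alternative 9). Neither deviates — NE.
Both Band 3 is not a NE: Station 1 would switch to Band 1 (10 > 4).
No other cell survives both best-response checks, so there is 1 pure NE.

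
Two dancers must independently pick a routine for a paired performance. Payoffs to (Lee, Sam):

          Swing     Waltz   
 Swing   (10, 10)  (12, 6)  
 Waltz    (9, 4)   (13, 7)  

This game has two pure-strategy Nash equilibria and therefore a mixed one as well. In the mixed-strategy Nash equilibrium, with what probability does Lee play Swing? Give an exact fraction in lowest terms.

Lee's mix p on Swing must make Sam indifferent between Swing and Waltz.
Sam's payoff from Swing: 10p + 4(1−p). From Waltz: 6p + 7(1−p).
Set equal: 4p = 3(1−p) → p = 3/7.

3/7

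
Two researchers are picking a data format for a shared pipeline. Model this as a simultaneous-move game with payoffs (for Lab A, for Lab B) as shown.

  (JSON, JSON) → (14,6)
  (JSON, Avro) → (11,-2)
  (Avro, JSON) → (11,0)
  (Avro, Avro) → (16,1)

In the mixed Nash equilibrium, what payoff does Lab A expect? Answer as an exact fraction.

Lab B mixes with probability q on JSON, chosen so Lab A is indifferent: 14q + 11(1−q) = 11q + 16(1−q) gives q = 5/8.
Lab A's expected payoff (from either row, since indifferent) is 14·5/8 + 11·3/8 = 103/8.

103/8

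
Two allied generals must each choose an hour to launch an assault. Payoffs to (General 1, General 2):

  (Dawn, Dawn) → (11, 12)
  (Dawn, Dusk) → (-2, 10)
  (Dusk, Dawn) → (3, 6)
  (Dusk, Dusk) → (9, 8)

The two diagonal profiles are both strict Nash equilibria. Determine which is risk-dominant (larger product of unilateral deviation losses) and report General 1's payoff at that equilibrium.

9

At both Dawn: General 1 loses 11 − 3 = 8 by deviating; General 2 loses 12 − 10 = 2. Product = 8·2 = 16.
At both Dusk: General 1 loses 9 − (-2) = 11 by deviating; General 2 loses 8 − 6 = 2. Product = 11·2 = 22.
22 > 16, so both Dusk is risk-dominant. General 1's payoff there is 9.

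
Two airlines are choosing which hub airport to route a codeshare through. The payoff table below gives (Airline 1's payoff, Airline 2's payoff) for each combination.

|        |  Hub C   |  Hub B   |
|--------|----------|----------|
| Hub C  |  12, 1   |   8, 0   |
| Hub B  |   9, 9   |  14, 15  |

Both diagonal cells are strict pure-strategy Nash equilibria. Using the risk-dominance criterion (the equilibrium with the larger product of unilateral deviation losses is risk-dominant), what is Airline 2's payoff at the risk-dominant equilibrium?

At both Hub C: Airline 1 loses 12 − 9 = 3 by deviating; Airline 2 loses 1 − 0 = 1. Product = 3·1 = 3.
At both Hub B: Airline 1 loses 14 − 8 = 6 by deviating; Airline 2 loses 15 − 9 = 6. Product = 6·6 = 36.
36 > 3, so both Hub B is risk-dominant. Airline 2's payoff there is 15.

15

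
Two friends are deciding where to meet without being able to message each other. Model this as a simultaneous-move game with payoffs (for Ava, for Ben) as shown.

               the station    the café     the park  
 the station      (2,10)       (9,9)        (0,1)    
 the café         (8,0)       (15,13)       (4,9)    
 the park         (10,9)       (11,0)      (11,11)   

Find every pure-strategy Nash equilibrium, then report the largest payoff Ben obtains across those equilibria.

Both the café is a pure NE (Ava: 15 ≥ 11; Ben: 13 ≥ 9). Ben gets 13.
Both the park is a pure NE (Ava: 11 ≥ 4; Ben: 11 ≥ 9). Ben gets 11.
Every other cell has a profitable deviation for at least one player. Highest of {13, 11} is 13.

13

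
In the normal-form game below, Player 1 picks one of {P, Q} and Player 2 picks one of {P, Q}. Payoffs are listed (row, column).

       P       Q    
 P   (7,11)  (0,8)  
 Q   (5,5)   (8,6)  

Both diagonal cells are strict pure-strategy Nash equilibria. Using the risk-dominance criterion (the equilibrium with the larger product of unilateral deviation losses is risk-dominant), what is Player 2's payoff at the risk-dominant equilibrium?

6

At both P: Player 1 loses 7 − 5 = 2 by deviating; Player 2 loses 11 − 8 = 3. Product = 2·3 = 6.
At both Q: Player 1 loses 8 − 0 = 8 by deviating; Player 2 loses 6 − 5 = 1. Product = 8·1 = 8.
8 > 6, so both Q is risk-dominant. Player 2's payoff there is 6.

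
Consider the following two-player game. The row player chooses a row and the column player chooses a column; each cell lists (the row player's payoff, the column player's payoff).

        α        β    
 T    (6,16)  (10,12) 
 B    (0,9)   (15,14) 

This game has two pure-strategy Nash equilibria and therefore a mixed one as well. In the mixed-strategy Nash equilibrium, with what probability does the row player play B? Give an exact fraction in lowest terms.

The row player's mix p on T must make the column player indifferent between α and β.
The column player's payoff from α: 16p + 9(1−p). From β: 12p + 14(1−p).
Set equal: 4p = 5(1−p) → p = 5/9.
Probability on B is 1 − 5/9 = 4/9.

4/9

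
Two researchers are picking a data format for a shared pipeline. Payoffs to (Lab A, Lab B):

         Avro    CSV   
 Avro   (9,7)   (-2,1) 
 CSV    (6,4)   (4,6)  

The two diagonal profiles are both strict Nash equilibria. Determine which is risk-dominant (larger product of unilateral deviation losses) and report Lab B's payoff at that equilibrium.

7

At both Avro: Lab A loses 9 − 6 = 3 by deviating; Lab B loses 7 − 1 = 6. Product = 3·6 = 18.
At both CSV: Lab A loses 4 − (-2) = 6 by deviating; Lab B loses 6 − 4 = 2. Product = 6·2 = 12.
18 > 12, so both Avro is risk-dominant. Lab B's payoff there is 7.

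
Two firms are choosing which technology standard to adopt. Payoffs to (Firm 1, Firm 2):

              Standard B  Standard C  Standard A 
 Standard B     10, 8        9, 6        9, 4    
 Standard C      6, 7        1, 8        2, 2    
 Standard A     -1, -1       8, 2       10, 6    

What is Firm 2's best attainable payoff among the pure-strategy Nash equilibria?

Both Standard B is a pure NE (Firm 1: 10 ≥ 6; Firm 2: 8 ≥ 6). Firm 2 gets 8.
Both Standard A is a pure NE (Firm 1: 10 ≥ 9; Firm 2: 6 ≥ 2). Firm 2 gets 6.
Every other cell has a profitable deviation for at least one player. Highest of {8, 6} is 8.

8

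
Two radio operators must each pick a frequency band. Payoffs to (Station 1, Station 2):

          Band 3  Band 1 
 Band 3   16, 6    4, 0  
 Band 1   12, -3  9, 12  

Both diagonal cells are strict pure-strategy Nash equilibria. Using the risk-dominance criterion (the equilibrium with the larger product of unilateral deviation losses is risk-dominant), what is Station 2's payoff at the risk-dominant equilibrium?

At both Band 3: Station 1 loses 16 − 12 = 4 by deviating; Station 2 loses 6 − 0 = 6. Product = 4·6 = 24.
At both Band 1: Station 1 loses 9 − 4 = 5 by deviating; Station 2 loses 12 − (-3) = 15. Product = 5·15 = 75.
75 > 24, so both Band 1 is risk-dominant. Station 2's payoff there is 12.

12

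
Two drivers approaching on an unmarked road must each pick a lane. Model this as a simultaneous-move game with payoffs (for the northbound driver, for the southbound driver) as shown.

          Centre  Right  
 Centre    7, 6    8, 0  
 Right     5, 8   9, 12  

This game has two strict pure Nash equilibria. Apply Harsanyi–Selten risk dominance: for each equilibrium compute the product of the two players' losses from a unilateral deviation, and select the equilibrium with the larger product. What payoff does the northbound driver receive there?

7

At both Centre: the northbound driver loses 7 − 5 = 2 by deviating; the southbound driver loses 6 − 0 = 6. Product = 2·6 = 12.
At both Right: the northbound driver loses 9 − 8 = 1 by deviating; the southbound driver loses 12 − 8 = 4. Product = 1·4 = 4.
12 > 4, so both Centre is risk-dominant. The northbound driver's payoff there is 7.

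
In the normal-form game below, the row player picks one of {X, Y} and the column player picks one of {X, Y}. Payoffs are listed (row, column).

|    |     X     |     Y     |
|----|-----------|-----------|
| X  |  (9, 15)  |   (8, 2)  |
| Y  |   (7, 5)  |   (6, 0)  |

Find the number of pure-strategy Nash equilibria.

1

Both X: the row player gets 9 (best alternative 7); the column player gets 15 (best alternative 2). Neither deviates — NE.
Both Y is not a NE: the row player would switch to X (8 > 6).
No other cell survives both best-response checks, so there is 1 pure NE.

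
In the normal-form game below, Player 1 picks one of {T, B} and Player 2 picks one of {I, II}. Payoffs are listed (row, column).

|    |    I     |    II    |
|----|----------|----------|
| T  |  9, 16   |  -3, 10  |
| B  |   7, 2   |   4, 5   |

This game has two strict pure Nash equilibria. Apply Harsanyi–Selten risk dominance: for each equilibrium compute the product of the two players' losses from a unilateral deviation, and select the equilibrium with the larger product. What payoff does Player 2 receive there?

At (T, I): Player 1 loses 9 − 7 = 2 by deviating; Player 2 loses 16 − 10 = 6. Product = 2·6 = 12.
At (B, II): Player 1 loses 4 − (-3) = 7 by deviating; Player 2 loses 5 − 2 = 3. Product = 7·3 = 21.
21 > 12, so (B, II) is risk-dominant. Player 2's payoff there is 5.

5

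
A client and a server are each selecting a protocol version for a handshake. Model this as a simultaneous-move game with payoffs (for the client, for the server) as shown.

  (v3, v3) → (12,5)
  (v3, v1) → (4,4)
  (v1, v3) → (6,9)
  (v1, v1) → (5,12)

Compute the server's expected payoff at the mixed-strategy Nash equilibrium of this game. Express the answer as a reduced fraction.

The client mixes with probability p on v3, chosen so the server is indifferent: 5p + 9(1−p) = 4p + 12(1−p) gives p = 3/4.
The server's expected payoff is 5·3/4 + 9·1/4 = 6.

6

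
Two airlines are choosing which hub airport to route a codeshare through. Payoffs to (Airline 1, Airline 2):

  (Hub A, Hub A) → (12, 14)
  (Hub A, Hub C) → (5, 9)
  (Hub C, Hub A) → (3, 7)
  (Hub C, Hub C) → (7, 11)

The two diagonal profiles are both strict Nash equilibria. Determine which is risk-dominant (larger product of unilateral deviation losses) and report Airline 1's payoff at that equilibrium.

At both Hub A: Airline 1 loses 12 − 3 = 9 by deviating; Airline 2 loses 14 − 9 = 5. Product = 9·5 = 45.
At both Hub C: Airline 1 loses 7 − 5 = 2 by deviating; Airline 2 loses 11 − 7 = 4. Product = 2·4 = 8.
45 > 8, so both Hub A is risk-dominant. Airline 1's payoff there is 12.

12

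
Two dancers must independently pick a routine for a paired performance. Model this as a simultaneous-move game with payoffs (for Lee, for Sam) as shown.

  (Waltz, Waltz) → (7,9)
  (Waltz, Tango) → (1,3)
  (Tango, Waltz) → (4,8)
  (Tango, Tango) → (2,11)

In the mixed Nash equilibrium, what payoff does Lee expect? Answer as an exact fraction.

Sam mixes with probability q on Waltz, chosen so Lee is indifferent: 7q + 1(1−q) = 4q + 2(1−q) gives q = 1/4.
Lee's expected payoff (from either row, since indifferent) is 7·1/4 + 1·3/4 = 5/2.

5/2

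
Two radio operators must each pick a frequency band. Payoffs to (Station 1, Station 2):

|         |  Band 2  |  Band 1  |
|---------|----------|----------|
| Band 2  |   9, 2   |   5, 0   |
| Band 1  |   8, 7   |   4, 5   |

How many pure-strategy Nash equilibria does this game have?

Both Band 2: Station 1 gets 9 (best alternative 8); Station 2 gets 2 (best alternative 0). Neither deviates — NE.
Both Band 1 is not a NE: Station 1 would switch to Band 2 (5 > 4).
No other cell survives both best-response checks, so there is 1 pure NE.

1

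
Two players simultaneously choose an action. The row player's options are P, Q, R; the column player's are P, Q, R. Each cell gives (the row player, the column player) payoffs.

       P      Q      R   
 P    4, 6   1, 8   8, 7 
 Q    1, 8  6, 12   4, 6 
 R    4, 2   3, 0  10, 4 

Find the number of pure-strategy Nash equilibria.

Both Q: the row player gets 6 (best alternative 3); the column player gets 12 (best alternative 8). Neither deviates — NE.
Both R: the row player gets 10 (best alternative 8); the column player gets 4 (best alternative 2). Neither deviates — NE.
Both P is not a NE: the column player would switch to Q (8 > 6).
No other cell survives both best-response checks, so there are 2 pure NE.

2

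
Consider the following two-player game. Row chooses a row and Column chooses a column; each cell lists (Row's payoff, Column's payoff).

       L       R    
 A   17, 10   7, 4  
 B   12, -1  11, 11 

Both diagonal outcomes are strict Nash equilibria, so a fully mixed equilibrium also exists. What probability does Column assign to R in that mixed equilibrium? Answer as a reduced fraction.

5/9

Column's mix q on L must make Row indifferent between A and B.
Row's payoff from A: 17q + 7(1−q). From B: 12q + 11(1−q).
Set equal: 5q = 4(1−q) → q = 4/9.
Probability on R is 1 − 4/9 = 5/9.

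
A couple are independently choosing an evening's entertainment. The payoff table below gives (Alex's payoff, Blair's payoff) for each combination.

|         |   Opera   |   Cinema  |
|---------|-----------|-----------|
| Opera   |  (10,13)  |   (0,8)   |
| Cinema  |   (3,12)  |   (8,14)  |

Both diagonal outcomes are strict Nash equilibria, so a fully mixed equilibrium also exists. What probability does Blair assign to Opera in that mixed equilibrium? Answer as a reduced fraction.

Blair's mix q on Opera must make Alex indifferent between Opera and Cinema.
Alex's payoff from Opera: 10q + 0(1−q). From Cinema: 3q + 8(1−q).
Set equal: 7q = 8(1−q) → q = 8/15.

8/15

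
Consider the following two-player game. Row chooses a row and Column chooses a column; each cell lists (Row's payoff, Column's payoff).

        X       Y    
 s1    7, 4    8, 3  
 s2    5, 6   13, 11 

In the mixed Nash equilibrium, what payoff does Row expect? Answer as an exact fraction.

Column mixes with probability q on X, chosen so Row is indifferent: 7q + 8(1−q) = 5q + 13(1−q) gives q = 5/7.
Row's expected payoff (from either row, since indifferent) is 7·5/7 + 8·2/7 = 51/7.

51/7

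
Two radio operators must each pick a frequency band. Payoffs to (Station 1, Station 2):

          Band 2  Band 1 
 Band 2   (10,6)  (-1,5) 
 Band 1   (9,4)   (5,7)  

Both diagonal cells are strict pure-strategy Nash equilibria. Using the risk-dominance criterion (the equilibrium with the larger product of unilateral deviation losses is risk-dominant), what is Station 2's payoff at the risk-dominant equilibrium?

At both Band 2: Station 1 loses 10 − 9 = 1 by deviating; Station 2 loses 6 − 5 = 1. Product = 1·1 = 1.
At both Band 1: Station 1 loses 5 − (-1) = 6 by deviating; Station 2 loses 7 − 4 = 3. Product = 6·3 = 18.
18 > 1, so both Band 1 is risk-dominant. Station 2's payoff there is 7.

7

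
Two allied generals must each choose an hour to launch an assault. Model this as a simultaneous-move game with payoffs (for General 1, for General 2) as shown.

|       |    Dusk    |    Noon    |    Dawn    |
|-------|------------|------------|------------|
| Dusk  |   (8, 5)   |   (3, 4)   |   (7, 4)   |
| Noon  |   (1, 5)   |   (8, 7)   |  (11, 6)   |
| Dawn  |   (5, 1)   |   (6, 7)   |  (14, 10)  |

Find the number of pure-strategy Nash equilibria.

3

Both Dusk: General 1 gets 8 (best alternative 5); General 2 gets 5 (best alternative 4). Neither deviates — NE.
Both Noon: General 1 gets 8 (best alternative 6); General 2 gets 7 (best alternative 6). Neither deviates — NE.
Both Dawn: General 1 gets 14 (best alternative 11); General 2 gets 10 (best alternative 7). Neither deviates — NE.
(Dawn, Noon) is not a NE: General 1 would switch to Noon (8 > 6).
No other cell survives both best-response checks, so there are 3 pure NE.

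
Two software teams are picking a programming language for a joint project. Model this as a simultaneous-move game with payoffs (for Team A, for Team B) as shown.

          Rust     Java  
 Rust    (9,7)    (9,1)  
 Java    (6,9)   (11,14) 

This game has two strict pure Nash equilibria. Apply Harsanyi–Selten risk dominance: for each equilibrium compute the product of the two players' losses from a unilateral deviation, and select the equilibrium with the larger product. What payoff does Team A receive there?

At both Rust: Team A loses 9 − 6 = 3 by deviating; Team B loses 7 − 1 = 6. Product = 3·6 = 18.
At both Java: Team A loses 11 − 9 = 2 by deviating; Team B loses 14 − 9 = 5. Product = 2·5 = 10.
18 > 10, so both Rust is risk-dominant. Team A's payoff there is 9.

9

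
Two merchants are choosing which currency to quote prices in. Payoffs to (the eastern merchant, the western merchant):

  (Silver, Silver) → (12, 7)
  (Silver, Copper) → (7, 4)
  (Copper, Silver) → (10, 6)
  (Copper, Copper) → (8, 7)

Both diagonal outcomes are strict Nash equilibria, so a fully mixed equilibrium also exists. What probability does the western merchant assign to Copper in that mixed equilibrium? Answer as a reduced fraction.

2/3

The western merchant's mix q on Silver must make the eastern merchant indifferent between Silver and Copper.
The eastern merchant's payoff from Silver: 12q + 7(1−q). From Copper: 10q + 8(1−q).
Set equal: 2q = 1(1−q) → q = 1/3.
Probability on Copper is 1 − 1/3 = 2/3.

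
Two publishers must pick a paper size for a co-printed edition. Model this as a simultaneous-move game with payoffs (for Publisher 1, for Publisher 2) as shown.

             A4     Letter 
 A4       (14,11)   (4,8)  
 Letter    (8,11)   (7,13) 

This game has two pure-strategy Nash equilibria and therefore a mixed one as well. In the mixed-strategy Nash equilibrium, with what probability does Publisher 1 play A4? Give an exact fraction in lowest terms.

Publisher 1's mix p on A4 must make Publisher 2 indifferent between A4 and Letter.
Publisher 2's payoff from A4: 11p + 11(1−p). From Letter: 8p + 13(1−p).
Set equal: 3p = 2(1−p) → p = 2/5.

2/5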